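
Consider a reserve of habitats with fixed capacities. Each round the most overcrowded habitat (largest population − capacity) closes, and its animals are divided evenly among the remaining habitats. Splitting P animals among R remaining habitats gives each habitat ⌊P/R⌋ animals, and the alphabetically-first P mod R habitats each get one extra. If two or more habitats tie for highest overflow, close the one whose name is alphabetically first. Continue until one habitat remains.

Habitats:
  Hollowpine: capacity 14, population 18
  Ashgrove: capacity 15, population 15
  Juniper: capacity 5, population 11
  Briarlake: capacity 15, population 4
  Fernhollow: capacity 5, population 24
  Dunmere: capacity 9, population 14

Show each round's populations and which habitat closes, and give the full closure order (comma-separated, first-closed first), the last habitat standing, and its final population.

Closure order: Fernhollow, Dunmere, Hollowpine, Juniper, Ashgrove
Last habitat: Briarlake with 86 animals

Round 1: Ashgrove=15 Briarlake=4 Dunmere=14 Fernhollow=24 Hollowpine=18 Juniper=11 → close Fernhollow (overflow 19)
  24÷5 = 4 each, +1 to first 4
Round 2: Ashgrove=20 Briarlake=9 Dunmere=19 Hollowpine=23 Juniper=15 → close Dunmere (overflow 10)
  19÷4 = 4 each, +1 to first 3
Round 3: Ashgrove=25 Briarlake=14 Hollowpine=28 Juniper=19 → close Hollowpine (overflow 14)
  28÷3 = 9 each, +1 to first 1
Round 4: Ashgrove=35 Briarlake=23 Juniper=28 → close Juniper (overflow 23)
  28÷2 = 14 each, +1 to first 0
Round 5: Ashgrove=49 Briarlake=37 → close Ashgrove (overflow 34)
  49÷1 = 49 each, +1 to first 0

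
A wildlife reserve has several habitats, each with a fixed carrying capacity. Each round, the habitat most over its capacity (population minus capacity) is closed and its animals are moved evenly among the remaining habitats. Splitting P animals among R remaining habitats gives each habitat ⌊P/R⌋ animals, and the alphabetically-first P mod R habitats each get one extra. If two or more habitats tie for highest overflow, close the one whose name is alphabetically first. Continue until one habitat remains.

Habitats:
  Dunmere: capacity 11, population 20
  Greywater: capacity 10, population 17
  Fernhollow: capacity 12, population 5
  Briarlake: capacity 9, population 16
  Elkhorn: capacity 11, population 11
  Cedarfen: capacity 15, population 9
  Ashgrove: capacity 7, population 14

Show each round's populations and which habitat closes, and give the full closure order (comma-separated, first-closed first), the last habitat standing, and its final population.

Closure order: Dunmere, Ashgrove, Briarlake, Greywater, Elkhorn, Cedarfen
Last habitat: Fernhollow with 92 animals

Round 1: Ashgrove=14 Briarlake=16 Cedarfen=9 Dunmere=20 Elkhorn=11 Fernhollow=5 Greywater=17 → close Dunmere (overflow 9)
  20÷6 = 3 each, +1 to first 2
Round 2: Ashgrove=18 Briarlake=20 Cedarfen=12 Elkhorn=14 Fernhollow=8 Greywater=20 → close Ashgrove (overflow 11)
  18÷5 = 3 each, +1 to first 3
Round 3: Briarlake=24 Cedarfen=16 Elkhorn=18 Fernhollow=11 Greywater=23 → close Briarlake (overflow 15)
  24÷4 = 6 each, +1 to first 0
Round 4: Cedarfen=22 Elkhorn=24 Fernhollow=17 Greywater=29 → close Greywater (overflow 19)
  29÷3 = 9 each, +1 to first 2
Round 5: Cedarfen=32 Elkhorn=34 Fernhollow=26 → close Elkhorn (overflow 23)
  34÷2 = 17 each, +1 to first 0
Round 6: Cedarfen=49 Fernhollow=43 → close Cedarfen (overflow 34)
  49÷1 = 49 each, +1 to first 0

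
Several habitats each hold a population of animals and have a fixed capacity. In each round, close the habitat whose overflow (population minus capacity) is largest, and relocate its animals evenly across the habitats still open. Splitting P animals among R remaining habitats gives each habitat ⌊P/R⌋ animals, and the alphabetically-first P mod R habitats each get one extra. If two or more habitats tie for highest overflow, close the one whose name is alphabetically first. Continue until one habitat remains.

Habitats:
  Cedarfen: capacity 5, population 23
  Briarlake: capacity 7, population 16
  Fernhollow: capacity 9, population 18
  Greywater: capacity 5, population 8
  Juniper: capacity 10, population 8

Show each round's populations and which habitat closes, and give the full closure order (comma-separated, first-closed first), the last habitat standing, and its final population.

Closure order: Cedarfen, Briarlake, Fernhollow, Greywater
Last habitat: Juniper with 73 animals

Round 1: Briarlake=16 Cedarfen=23 Fernhollow=18 Greywater=8 Juniper=8 → close Cedarfen (overflow 18)
  23÷4 = 5 each, +1 to first 3
Round 2: Briarlake=22 Fernhollow=24 Greywater=14 Juniper=13 → close Briarlake (overflow 15)
  22÷3 = 7 each, +1 to first 1
Round 3: Fernhollow=32 Greywater=21 Juniper=20 → close Fernhollow (overflow 23)
  32÷2 = 16 each, +1 to first 0
Round 4: Greywater=37 Juniper=36 → close Greywater (overflow 32)
  37÷1 = 37 each, +1 to first 0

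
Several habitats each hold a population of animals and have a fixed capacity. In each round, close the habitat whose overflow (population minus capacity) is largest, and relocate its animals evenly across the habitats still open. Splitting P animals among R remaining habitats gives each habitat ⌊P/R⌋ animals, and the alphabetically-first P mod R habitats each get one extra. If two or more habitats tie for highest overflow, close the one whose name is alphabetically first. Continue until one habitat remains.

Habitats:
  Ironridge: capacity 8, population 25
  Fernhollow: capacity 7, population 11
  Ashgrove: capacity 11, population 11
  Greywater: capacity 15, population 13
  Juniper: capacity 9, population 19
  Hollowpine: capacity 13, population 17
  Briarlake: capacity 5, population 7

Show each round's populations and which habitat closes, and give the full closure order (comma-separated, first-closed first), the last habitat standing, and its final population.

Closure order: Ironridge, Juniper, Fernhollow, Hollowpine, Briarlake, Ashgrove
Last habitat: Greywater with 103 animals

Round 1: Ashgrove=11 Briarlake=7 Fernhollow=11 Greywater=13 Hollowpine=17 Ironridge=25 Juniper=19 → close Ironridge (overflow 17)
  25÷6 = 4 each, +1 to first 1
Round 2: Ashgrove=16 Briarlake=11 Fernhollow=15 Greywater=17 Hollowpine=21 Juniper=23 → close Juniper (overflow 14)
  23÷5 = 4 each, +1 to first 3
Round 3: Ashgrove=21 Briarlake=16 Fernhollow=20 Greywater=21 Hollowpine=25 → close Fernhollow (overflow 13)
  20÷4 = 5 each, +1 to first 0
Round 4: Ashgrove=26 Briarlake=21 Greywater=26 Hollowpine=30 → close Hollowpine (overflow 17)
  30÷3 = 10 each, +1 to first 0
Round 5: Ashgrove=36 Briarlake=31 Greywater=36 → close Briarlake (overflow 26)
  31÷2 = 15 each, +1 to first 1
Round 6: Ashgrove=52 Greywater=51 → close Ashgrove (overflow 41)
  52÷1 = 52 each, +1 to first 0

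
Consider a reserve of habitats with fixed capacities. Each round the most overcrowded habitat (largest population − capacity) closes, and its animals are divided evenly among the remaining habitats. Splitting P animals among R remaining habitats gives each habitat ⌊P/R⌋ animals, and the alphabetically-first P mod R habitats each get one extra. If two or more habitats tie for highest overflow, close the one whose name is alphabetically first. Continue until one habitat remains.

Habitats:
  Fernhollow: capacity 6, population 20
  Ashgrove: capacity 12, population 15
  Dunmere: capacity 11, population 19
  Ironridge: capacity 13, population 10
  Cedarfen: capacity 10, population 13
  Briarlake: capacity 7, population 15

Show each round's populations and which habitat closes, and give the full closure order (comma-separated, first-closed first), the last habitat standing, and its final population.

Closure order: Fernhollow, Briarlake, Dunmere, Ashgrove, Cedarfen
Last habitat: Ironridge with 92 animals

Round 1: Ashgrove=15 Briarlake=15 Cedarfen=13 Dunmere=19 Fernhollow=20 Ironridge=10 → close Fernhollow (overflow 14)
  20÷5 = 4 each, +1 to first 0
Round 2: Ashgrove=19 Briarlake=19 Cedarfen=17 Dunmere=23 Ironridge=14 → close Briarlake (overflow 12)
  19÷4 = 4 each, +1 to first 3
Round 3: Ashgrove=24 Cedarfen=22 Dunmere=28 Ironridge=18 → close Dunmere (overflow 17)
  28÷3 = 9 each, +1 to first 1
Round 4: Ashgrove=34 Cedarfen=31 Ironridge=27 → close Ashgrove (overflow 22)
  34÷2 = 17 each, +1 to first 0
Round 5: Cedarfen=48 Ironridge=44 → close Cedarfen (overflow 38)
  48÷1 = 48 each, +1 to first 0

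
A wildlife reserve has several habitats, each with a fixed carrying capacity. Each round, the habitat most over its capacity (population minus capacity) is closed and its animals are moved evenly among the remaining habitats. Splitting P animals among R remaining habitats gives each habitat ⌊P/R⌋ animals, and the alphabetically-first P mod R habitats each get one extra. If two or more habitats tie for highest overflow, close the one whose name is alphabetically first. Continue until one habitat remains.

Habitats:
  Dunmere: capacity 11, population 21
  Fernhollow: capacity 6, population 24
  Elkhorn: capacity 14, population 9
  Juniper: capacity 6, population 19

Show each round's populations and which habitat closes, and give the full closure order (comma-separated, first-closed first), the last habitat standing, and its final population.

Closure order: Fernhollow, Juniper, Dunmere
Last habitat: Elkhorn with 73 animals

Round 1: Dunmere=21 Elkhorn=9 Fernhollow=24 Juniper=19 → close Fernhollow (overflow 18)
  24÷3 = 8 each, +1 to first 0
Round 2: Dunmere=29 Elkhorn=17 Juniper=27 → close Juniper (overflow 21)
  27÷2 = 13 each, +1 to first 1
Round 3: Dunmere=43 Elkhorn=30 → close Dunmere (overflow 32)
  43÷1 = 43 each, +1 to first 0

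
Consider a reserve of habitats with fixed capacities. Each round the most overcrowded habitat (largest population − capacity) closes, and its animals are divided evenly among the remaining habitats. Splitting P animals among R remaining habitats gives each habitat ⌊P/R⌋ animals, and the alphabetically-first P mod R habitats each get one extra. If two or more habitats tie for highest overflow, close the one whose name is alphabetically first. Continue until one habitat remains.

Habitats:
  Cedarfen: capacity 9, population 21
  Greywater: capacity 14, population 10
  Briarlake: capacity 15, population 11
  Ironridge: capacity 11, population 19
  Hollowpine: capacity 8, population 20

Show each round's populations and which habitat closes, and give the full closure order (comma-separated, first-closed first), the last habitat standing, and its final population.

Round 1: Briarlake=11 Cedarfen=21 Greywater=10 Hollowpine=20 Ironridge=19 → close Cedarfen (overflow 12)
  21÷4 = 5 each, +1 to first 1
Round 2: Briarlake=17 Greywater=15 Hollowpine=25 Ironridge=24 → close Hollowpine (overflow 17)
  25÷3 = 8 each, +1 to first 1
Round 3: Briarlake=26 Greywater=23 Ironridge=32 → close Ironridge (overflow 21)
  32÷2 = 16 each, +1 to first 0
Round 4: Briarlake=42 Greywater=39 → close Briarlake (overflow 27)
  42÷1 = 42 each, +1 to first 0

Closure order: Cedarfen, Hollowpine, Ironridge, Briarlake
Last habitat: Greywater with 81 animals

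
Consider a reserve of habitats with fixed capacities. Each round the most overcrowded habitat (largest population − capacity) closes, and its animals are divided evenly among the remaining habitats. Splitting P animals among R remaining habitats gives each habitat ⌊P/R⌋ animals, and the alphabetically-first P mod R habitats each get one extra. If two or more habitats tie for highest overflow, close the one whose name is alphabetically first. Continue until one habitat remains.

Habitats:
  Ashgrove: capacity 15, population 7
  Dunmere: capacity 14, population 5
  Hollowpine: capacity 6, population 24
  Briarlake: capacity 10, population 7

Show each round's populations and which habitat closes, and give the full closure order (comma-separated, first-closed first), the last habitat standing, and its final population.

Round 1: Ashgrove=7 Briarlake=7 Dunmere=5 Hollowpine=24 → close Hollowpine (overflow 18)
  24÷3 = 8 each, +1 to first 0
Round 2: Ashgrove=15 Briarlake=15 Dunmere=13 → close Briarlake (overflow 5)
  15÷2 = 7 each, +1 to first 1
Round 3: Ashgrove=23 Dunmere=20 → close Ashgrove (overflow 8)
  23÷1 = 23 each, +1 to first 0

Closure order: Hollowpine, Briarlake, Ashgrove
Last habitat: Dunmere with 43 animals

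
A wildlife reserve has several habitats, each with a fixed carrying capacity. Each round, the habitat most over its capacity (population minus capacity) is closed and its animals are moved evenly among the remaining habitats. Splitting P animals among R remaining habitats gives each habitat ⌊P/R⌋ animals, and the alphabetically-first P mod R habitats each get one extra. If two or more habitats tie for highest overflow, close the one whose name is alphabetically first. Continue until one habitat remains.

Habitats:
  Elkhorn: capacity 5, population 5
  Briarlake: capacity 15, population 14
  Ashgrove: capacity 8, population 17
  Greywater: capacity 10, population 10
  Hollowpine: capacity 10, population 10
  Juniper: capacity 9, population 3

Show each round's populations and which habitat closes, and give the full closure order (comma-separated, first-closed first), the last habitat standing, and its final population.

Closure order: Ashgrove, Elkhorn, Briarlake, Greywater, Hollowpine
Last habitat: Juniper with 59 animals

Round 1: Ashgrove=17 Briarlake=14 Elkhorn=5 Greywater=10 Hollowpine=10 Juniper=3 → close Ashgrove (overflow 9)
  17÷5 = 3 each, +1 to first 2
Round 2: Briarlake=18 Elkhorn=9 Greywater=13 Hollowpine=13 Juniper=6 → close Elkhorn (overflow 4)
  9÷4 = 2 each, +1 to first 1
Round 3: Briarlake=21 Greywater=15 Hollowpine=15 Juniper=8 → close Briarlake (overflow 6)
  21÷3 = 7 each, +1 to first 0
Round 4: Greywater=22 Hollowpine=22 Juniper=15 → close Greywater (overflow 12)
  22÷2 = 11 each, +1 to first 0
Round 5: Hollowpine=33 Juniper=26 → close Hollowpine (overflow 23)
  33÷1 = 33 each, +1 to first 0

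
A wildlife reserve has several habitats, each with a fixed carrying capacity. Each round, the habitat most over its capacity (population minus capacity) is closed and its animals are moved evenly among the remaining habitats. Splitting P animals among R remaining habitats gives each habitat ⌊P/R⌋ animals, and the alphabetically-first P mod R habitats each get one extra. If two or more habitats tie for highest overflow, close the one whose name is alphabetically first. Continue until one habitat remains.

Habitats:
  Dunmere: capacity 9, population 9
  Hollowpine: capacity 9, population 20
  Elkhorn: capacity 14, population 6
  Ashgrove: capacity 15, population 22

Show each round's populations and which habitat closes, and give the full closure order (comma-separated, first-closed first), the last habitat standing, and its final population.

Closure order: Hollowpine, Ashgrove, Dunmere
Last habitat: Elkhorn with 57 animals

Round 1: Ashgrove=22 Dunmere=9 Elkhorn=6 Hollowpine=20 → close Hollowpine (overflow 11)
  20÷3 = 6 each, +1 to first 2
Round 2: Ashgrove=29 Dunmere=16 Elkhorn=12 → close Ashgrove (overflow 14)
  29÷2 = 14 each, +1 to first 1
Round 3: Dunmere=31 Elkhorn=26 → close Dunmere (overflow 22)
  31÷1 = 31 each, +1 to first 0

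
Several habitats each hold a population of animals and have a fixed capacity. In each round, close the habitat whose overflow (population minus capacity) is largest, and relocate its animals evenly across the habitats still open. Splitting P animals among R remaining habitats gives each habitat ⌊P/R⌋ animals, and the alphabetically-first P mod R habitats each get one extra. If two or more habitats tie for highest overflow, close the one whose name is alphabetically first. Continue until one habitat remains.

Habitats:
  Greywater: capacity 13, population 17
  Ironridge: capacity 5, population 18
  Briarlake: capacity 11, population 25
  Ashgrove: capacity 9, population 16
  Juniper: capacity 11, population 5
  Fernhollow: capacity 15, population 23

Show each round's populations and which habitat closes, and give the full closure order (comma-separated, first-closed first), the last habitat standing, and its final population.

Closure order: Briarlake, Ironridge, Fernhollow, Ashgrove, Greywater
Last habitat: Juniper with 104 animals

Round 1: Ashgrove=16 Briarlake=25 Fernhollow=23 Greywater=17 Ironridge=18 Juniper=5 → close Briarlake (overflow 14)
  25÷5 = 5 each, +1 to first 0
Round 2: Ashgrove=21 Fernhollow=28 Greywater=22 Ironridge=23 Juniper=10 → close Ironridge (overflow 18)
  23÷4 = 5 each, +1 to first 3
Round 3: Ashgrove=27 Fernhollow=34 Greywater=28 Juniper=15 → close Fernhollow (overflow 19)
  34÷3 = 11 each, +1 to first 1
Round 4: Ashgrove=39 Greywater=39 Juniper=26 → close Ashgrove (overflow 30)
  39÷2 = 19 each, +1 to first 1
Round 5: Greywater=59 Juniper=45 → close Greywater (overflow 46)
  59÷1 = 59 each, +1 to first 0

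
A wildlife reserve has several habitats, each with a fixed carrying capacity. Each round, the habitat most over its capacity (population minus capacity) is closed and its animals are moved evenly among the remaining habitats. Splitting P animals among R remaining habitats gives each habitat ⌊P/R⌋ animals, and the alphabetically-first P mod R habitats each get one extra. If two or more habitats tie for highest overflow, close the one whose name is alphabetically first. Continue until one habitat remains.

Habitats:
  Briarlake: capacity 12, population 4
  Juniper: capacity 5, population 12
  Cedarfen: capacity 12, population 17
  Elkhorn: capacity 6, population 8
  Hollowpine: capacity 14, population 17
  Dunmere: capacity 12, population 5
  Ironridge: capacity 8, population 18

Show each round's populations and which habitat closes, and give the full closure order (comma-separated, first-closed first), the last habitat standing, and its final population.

Closure order: Ironridge, Juniper, Cedarfen, Elkhorn, Hollowpine, Dunmere
Last habitat: Briarlake with 81 animals

Round 1: Briarlake=4 Cedarfen=17 Dunmere=5 Elkhorn=8 Hollowpine=17 Ironridge=18 Juniper=12 → close Ironridge (overflow 10)
  18÷6 = 3 each, +1 to first 0
Round 2: Briarlake=7 Cedarfen=20 Dunmere=8 Elkhorn=11 Hollowpine=20 Juniper=15 → close Juniper (overflow 10)
  15÷5 = 3 each, +1 to first 0
Round 3: Briarlake=10 Cedarfen=23 Dunmere=11 Elkhorn=14 Hollowpine=23 → close Cedarfen (overflow 11)
  23÷4 = 5 each, +1 to first 3
Round 4: Briarlake=16 Dunmere=17 Elkhorn=20 Hollowpine=28 → close Elkhorn (overflow 14)
  20÷3 = 6 each, +1 to first 2
Round 5: Briarlake=23 Dunmere=24 Hollowpine=34 → close Hollowpine (overflow 20)
  34÷2 = 17 each, +1 to first 0
Round 6: Briarlake=40 Dunmere=41 → close Dunmere (overflow 29)
  41÷1 = 41 each, +1 to first 0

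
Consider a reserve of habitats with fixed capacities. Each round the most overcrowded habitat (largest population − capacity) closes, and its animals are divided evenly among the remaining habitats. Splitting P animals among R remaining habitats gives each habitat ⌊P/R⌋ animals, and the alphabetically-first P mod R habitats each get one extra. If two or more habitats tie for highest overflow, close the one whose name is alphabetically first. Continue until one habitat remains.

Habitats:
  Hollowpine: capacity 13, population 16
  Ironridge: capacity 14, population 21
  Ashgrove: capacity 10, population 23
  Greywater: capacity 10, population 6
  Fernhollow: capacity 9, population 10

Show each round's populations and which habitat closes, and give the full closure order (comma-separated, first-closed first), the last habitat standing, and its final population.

Round 1: Ashgrove=23 Fernhollow=10 Greywater=6 Hollowpine=16 Ironridge=21 → close Ashgrove (overflow 13)
  23÷4 = 5 each, +1 to first 3
Round 2: Fernhollow=16 Greywater=12 Hollowpine=22 Ironridge=26 → close Ironridge (overflow 12)
  26÷3 = 8 each, +1 to first 2
Round 3: Fernhollow=25 Greywater=21 Hollowpine=30 → close Hollowpine (overflow 17)
  30÷2 = 15 each, +1 to first 0
Round 4: Fernhollow=40 Greywater=36 → close Fernhollow (overflow 31)
  40÷1 = 40 each, +1 to first 0

Closure order: Ashgrove, Ironridge, Hollowpine, Fernhollow
Last habitat: Greywater with 76 animals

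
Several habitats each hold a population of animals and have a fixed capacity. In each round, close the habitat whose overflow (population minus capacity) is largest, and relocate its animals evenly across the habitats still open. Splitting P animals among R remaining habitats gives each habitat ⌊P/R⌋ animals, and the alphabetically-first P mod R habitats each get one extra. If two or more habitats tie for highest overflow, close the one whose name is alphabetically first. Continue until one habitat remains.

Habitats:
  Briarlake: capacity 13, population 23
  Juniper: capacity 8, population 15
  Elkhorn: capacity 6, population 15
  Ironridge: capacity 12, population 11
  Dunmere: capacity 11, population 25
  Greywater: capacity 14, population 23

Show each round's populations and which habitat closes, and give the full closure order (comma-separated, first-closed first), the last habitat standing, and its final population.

Round 1: Briarlake=23 Dunmere=25 Elkhorn=15 Greywater=23 Ironridge=11 Juniper=15 → close Dunmere (overflow 14)
  25÷5 = 5 each, +1 to first 0
Round 2: Briarlake=28 Elkhorn=20 Greywater=28 Ironridge=16 Juniper=20 → close Briarlake (overflow 15)
  28÷4 = 7 each, +1 to first 0
Round 3: Elkhorn=27 Greywater=35 Ironridge=23 Juniper=27 → close Elkhorn (overflow 21)
  27÷3 = 9 each, +1 to first 0
Round 4: Greywater=44 Ironridge=32 Juniper=36 → close Greywater (overflow 30)
  44÷2 = 22 each, +1 to first 0
Round 5: Ironridge=54 Juniper=58 → close Juniper (overflow 50)
  58÷1 = 58 each, +1 to first 0

Closure order: Dunmere, Briarlake, Elkhorn, Greywater, Juniper
Last habitat: Ironridge with 112 animals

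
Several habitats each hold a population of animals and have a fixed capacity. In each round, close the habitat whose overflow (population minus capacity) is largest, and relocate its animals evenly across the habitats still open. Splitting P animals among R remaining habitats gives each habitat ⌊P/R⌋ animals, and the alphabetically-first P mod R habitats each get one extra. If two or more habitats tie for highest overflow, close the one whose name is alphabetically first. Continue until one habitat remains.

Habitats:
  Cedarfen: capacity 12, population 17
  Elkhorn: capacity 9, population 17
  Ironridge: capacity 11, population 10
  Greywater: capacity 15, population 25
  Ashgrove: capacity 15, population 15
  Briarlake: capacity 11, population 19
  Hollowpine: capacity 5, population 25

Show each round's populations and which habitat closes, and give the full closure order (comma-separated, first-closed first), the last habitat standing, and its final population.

Closure order: Hollowpine, Greywater, Briarlake, Elkhorn, Cedarfen, Ashgrove
Last habitat: Ironridge with 128 animals

Round 1: Ashgrove=15 Briarlake=19 Cedarfen=17 Elkhorn=17 Greywater=25 Hollowpine=25 Ironridge=10 → close Hollowpine (overflow 20)
  25÷6 = 4 each, +1 to first 1
Round 2: Ashgrove=20 Briarlake=23 Cedarfen=21 Elkhorn=21 Greywater=29 Ironridge=14 → close Greywater (overflow 14)
  29÷5 = 5 each, +1 to first 4
Round 3: Ashgrove=26 Briarlake=29 Cedarfen=27 Elkhorn=27 Ironridge=19 → close Briarlake (overflow 18)
  29÷4 = 7 each, +1 to first 1
Round 4: Ashgrove=34 Cedarfen=34 Elkhorn=34 Ironridge=26 → close Elkhorn (overflow 25)
  34÷3 = 11 each, +1 to first 1
Round 5: Ashgrove=46 Cedarfen=45 Ironridge=37 → close Cedarfen (overflow 33)
  45÷2 = 22 each, +1 to first 1
Round 6: Ashgrove=69 Ironridge=59 → close Ashgrove (overflow 54)
  69÷1 = 69 each, +1 to first 0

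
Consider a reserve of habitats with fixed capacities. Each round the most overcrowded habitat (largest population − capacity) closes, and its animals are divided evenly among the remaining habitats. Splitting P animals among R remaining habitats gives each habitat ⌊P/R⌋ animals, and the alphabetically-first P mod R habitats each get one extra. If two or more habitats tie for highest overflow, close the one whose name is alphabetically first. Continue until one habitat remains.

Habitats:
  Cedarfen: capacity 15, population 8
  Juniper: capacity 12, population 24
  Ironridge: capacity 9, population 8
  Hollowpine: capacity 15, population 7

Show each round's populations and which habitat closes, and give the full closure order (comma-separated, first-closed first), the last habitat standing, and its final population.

Closure order: Juniper, Ironridge, Cedarfen
Last habitat: Hollowpine with 47 animals

Round 1: Cedarfen=8 Hollowpine=7 Ironridge=8 Juniper=24 → close Juniper (overflow 12)
  24÷3 = 8 each, +1 to first 0
Round 2: Cedarfen=16 Hollowpine=15 Ironridge=16 → close Ironridge (overflow 7)
  16÷2 = 8 each, +1 to first 0
Round 3: Cedarfen=24 Hollowpine=23 → close Cedarfen (overflow 9)
  24÷1 = 24 each, +1 to first 0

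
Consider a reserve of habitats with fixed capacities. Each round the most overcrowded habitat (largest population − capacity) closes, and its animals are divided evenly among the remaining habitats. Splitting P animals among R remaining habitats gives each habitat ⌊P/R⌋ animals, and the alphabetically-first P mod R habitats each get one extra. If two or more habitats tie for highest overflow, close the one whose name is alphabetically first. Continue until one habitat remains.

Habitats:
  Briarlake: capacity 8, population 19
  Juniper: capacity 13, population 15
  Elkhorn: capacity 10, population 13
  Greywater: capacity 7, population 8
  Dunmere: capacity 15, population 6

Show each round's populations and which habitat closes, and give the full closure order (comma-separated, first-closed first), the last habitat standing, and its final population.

Round 1: Briarlake=19 Dunmere=6 Elkhorn=13 Greywater=8 Juniper=15 → close Briarlake (overflow 11)
  19÷4 = 4 each, +1 to first 3
Round 2: Dunmere=11 Elkhorn=18 Greywater=13 Juniper=19 → close Elkhorn (overflow 8)
  18÷3 = 6 each, +1 to first 0
Round 3: Dunmere=17 Greywater=19 Juniper=25 → close Greywater (overflow 12)
  19÷2 = 9 each, +1 to first 1
Round 4: Dunmere=27 Juniper=34 → close Juniper (overflow 21)
  34÷1 = 34 each, +1 to first 0

Closure order: Briarlake, Elkhorn, Greywater, Juniper
Last habitat: Dunmere with 61 animals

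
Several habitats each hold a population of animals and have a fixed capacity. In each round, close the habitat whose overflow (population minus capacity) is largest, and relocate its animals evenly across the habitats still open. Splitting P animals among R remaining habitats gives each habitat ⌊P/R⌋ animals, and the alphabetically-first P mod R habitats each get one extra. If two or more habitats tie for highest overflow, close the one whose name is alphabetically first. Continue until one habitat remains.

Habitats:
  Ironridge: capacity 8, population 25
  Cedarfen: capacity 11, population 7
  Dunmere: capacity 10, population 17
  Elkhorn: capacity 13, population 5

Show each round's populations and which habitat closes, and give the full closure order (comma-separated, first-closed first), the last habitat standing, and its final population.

Closure order: Ironridge, Dunmere, Cedarfen
Last habitat: Elkhorn with 54 animals

Round 1: Cedarfen=7 Dunmere=17 Elkhorn=5 Ironridge=25 → close Ironridge (overflow 17)
  25÷3 = 8 each, +1 to first 1
Round 2: Cedarfen=16 Dunmere=25 Elkhorn=13 → close Dunmere (overflow 15)
  25÷2 = 12 each, +1 to first 1
Round 3: Cedarfen=29 Elkhorn=25 → close Cedarfen (overflow 18)
  29÷1 = 29 each, +1 to first 0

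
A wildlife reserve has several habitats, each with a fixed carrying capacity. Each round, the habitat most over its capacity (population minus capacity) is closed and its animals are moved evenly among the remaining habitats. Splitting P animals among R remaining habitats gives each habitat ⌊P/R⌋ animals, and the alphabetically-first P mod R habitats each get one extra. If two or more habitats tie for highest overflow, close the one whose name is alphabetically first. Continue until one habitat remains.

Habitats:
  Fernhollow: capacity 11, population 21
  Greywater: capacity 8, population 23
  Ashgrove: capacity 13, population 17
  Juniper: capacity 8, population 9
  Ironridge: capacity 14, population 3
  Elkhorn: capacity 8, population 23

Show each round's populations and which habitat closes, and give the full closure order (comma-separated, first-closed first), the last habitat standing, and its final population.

Round 1: Ashgrove=17 Elkhorn=23 Fernhollow=21 Greywater=23 Ironridge=3 Juniper=9 → close Elkhorn (overflow 15)
  23÷5 = 4 each, +1 to first 3
Round 2: Ashgrove=22 Fernhollow=26 Greywater=28 Ironridge=7 Juniper=13 → close Greywater (overflow 20)
  28÷4 = 7 each, +1 to first 0
Round 3: Ashgrove=29 Fernhollow=33 Ironridge=14 Juniper=20 → close Fernhollow (overflow 22)
  33÷3 = 11 each, +1 to first 0
Round 4: Ashgrove=40 Ironridge=25 Juniper=31 → close Ashgrove (overflow 27)
  40÷2 = 20 each, +1 to first 0
Round 5: Ironridge=45 Juniper=51 → close Juniper (overflow 43)
  51÷1 = 51 each, +1 to first 0

Closure order: Elkhorn, Greywater, Fernhollow, Ashgrove, Juniper
Last habitat: Ironridge with 96 animals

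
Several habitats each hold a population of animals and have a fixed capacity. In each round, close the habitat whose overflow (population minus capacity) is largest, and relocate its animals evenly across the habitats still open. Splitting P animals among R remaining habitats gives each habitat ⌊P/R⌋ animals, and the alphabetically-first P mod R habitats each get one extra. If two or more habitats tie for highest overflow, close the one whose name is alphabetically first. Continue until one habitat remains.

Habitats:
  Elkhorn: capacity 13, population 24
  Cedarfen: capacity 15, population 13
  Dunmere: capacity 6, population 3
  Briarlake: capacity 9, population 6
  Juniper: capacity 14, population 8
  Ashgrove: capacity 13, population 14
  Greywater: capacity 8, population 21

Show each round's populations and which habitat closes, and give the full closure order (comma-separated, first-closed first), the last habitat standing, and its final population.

Round 1: Ashgrove=14 Briarlake=6 Cedarfen=13 Dunmere=3 Elkhorn=24 Greywater=21 Juniper=8 → close Greywater (overflow 13)
  21÷6 = 3 each, +1 to first 3
Round 2: Ashgrove=18 Briarlake=10 Cedarfen=17 Dunmere=6 Elkhorn=27 Juniper=11 → close Elkhorn (overflow 14)
  27÷5 = 5 each, +1 to first 2
Round 3: Ashgrove=24 Briarlake=16 Cedarfen=22 Dunmere=11 Juniper=16 → close Ashgrove (overflow 11)
  24÷4 = 6 each, +1 to first 0
Round 4: Briarlake=22 Cedarfen=28 Dunmere=17 Juniper=22 → close Briarlake (overflow 13)
  22÷3 = 7 each, +1 to first 1
Round 5: Cedarfen=36 Dunmere=24 Juniper=29 → close Cedarfen (overflow 21)
  36÷2 = 18 each, +1 to first 0
Round 6: Dunmere=42 Juniper=47 → close Dunmere (overflow 36)
  42÷1 = 42 each, +1 to first 0

Closure order: Greywater, Elkhorn, Ashgrove, Briarlake, Cedarfen, Dunmere
Last habitat: Juniper with 89 animals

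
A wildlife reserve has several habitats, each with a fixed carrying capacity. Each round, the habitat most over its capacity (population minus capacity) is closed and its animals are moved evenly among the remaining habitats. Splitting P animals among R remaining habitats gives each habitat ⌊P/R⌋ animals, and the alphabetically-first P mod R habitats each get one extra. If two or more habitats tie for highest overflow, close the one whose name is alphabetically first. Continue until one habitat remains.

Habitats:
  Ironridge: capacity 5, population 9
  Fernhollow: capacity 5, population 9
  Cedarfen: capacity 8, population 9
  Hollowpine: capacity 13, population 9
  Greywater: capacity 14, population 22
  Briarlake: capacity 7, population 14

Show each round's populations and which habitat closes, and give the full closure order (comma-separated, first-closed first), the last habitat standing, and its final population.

Round 1: Briarlake=14 Cedarfen=9 Fernhollow=9 Greywater=22 Hollowpine=9 Ironridge=9 → close Greywater (overflow 8)
  22÷5 = 4 each, +1 to first 2
Round 2: Briarlake=19 Cedarfen=14 Fernhollow=13 Hollowpine=13 Ironridge=13 → close Briarlake (overflow 12)
  19÷4 = 4 each, +1 to first 3
Round 3: Cedarfen=19 Fernhollow=18 Hollowpine=18 Ironridge=17 → close Fernhollow (overflow 13)
  18÷3 = 6 each, +1 to first 0
Round 4: Cedarfen=25 Hollowpine=24 Ironridge=23 → close Ironridge (overflow 18)
  23÷2 = 11 each, +1 to first 1
Round 5: Cedarfen=37 Hollowpine=35 → close Cedarfen (overflow 29)
  37÷1 = 37 each, +1 to first 0

Closure order: Greywater, Briarlake, Fernhollow, Ironridge, Cedarfen
Last habitat: Hollowpine with 72 animals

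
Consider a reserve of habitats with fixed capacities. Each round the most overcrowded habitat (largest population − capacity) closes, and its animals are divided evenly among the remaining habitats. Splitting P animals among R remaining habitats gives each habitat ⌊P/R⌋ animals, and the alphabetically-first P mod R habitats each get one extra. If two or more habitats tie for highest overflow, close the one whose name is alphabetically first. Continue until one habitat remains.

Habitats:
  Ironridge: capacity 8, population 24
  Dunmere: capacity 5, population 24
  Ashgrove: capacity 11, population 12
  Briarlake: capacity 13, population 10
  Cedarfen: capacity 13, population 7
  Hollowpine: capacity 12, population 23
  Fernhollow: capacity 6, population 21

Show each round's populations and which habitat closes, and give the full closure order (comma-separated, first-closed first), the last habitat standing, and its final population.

Round 1: Ashgrove=12 Briarlake=10 Cedarfen=7 Dunmere=24 Fernhollow=21 Hollowpine=23 Ironridge=24 → close Dunmere (overflow 19)
  24÷6 = 4 each, +1 to first 0
Round 2: Ashgrove=16 Briarlake=14 Cedarfen=11 Fernhollow=25 Hollowpine=27 Ironridge=28 → close Ironridge (overflow 20)
  28÷5 = 5 each, +1 to first 3
Round 3: Ashgrove=22 Briarlake=20 Cedarfen=17 Fernhollow=30 Hollowpine=32 → close Fernhollow (overflow 24)
  30÷4 = 7 each, +1 to first 2
Round 4: Ashgrove=30 Briarlake=28 Cedarfen=24 Hollowpine=39 → close Hollowpine (overflow 27)
  39÷3 = 13 each, +1 to first 0
Round 5: Ashgrove=43 Briarlake=41 Cedarfen=37 → close Ashgrove (overflow 32)
  43÷2 = 21 each, +1 to first 1
Round 6: Briarlake=63 Cedarfen=58 → close Briarlake (overflow 50)
  63÷1 = 63 each, +1 to first 0

Closure order: Dunmere, Ironridge, Fernhollow, Hollowpine, Ashgrove, Briarlake
Last habitat: Cedarfen with 121 animals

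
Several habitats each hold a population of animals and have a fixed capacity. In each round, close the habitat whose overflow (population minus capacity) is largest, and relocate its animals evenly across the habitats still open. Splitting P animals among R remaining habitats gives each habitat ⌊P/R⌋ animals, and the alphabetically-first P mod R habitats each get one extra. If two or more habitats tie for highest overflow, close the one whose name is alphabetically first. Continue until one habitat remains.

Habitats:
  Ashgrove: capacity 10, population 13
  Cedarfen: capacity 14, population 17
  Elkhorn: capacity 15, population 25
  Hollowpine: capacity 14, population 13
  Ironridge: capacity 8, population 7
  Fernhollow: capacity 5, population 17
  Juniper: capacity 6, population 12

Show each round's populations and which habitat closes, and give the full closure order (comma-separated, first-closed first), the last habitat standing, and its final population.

Round 1: Ashgrove=13 Cedarfen=17 Elkhorn=25 Fernhollow=17 Hollowpine=13 Ironridge=7 Juniper=12 → close Fernhollow (overflow 12)
  17÷6 = 2 each, +1 to first 5
Round 2: Ashgrove=16 Cedarfen=20 Elkhorn=28 Hollowpine=16 Ironridge=10 Juniper=14 → close Elkhorn (overflow 13)
  28÷5 = 5 each, +1 to first 3
Round 3: Ashgrove=22 Cedarfen=26 Hollowpine=22 Ironridge=15 Juniper=19 → close Juniper (overflow 13)
  19÷4 = 4 each, +1 to first 3
Round 4: Ashgrove=27 Cedarfen=31 Hollowpine=27 Ironridge=19 → close Ashgrove (overflow 17)
  27÷3 = 9 each, +1 to first 0
Round 5: Cedarfen=40 Hollowpine=36 Ironridge=28 → close Cedarfen (overflow 26)
  40÷2 = 20 each, +1 to first 0
Round 6: Hollowpine=56 Ironridge=48 → close Hollowpine (overflow 42)
  56÷1 = 56 each, +1 to first 0

Closure order: Fernhollow, Elkhorn, Juniper, Ashgrove, Cedarfen, Hollowpine
Last habitat: Ironridge with 104 animals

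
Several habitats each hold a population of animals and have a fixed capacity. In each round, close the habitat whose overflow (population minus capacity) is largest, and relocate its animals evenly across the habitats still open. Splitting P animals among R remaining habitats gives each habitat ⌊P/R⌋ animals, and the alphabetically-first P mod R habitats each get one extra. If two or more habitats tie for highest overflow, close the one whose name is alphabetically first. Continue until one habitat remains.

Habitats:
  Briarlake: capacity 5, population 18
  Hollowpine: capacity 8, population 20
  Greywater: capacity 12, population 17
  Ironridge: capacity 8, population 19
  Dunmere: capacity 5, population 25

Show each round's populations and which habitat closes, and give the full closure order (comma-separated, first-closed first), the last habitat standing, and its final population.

Closure order: Dunmere, Briarlake, Hollowpine, Ironridge
Last habitat: Greywater with 99 animals

Round 1: Briarlake=18 Dunmere=25 Greywater=17 Hollowpine=20 Ironridge=19 → close Dunmere (overflow 20)
  25÷4 = 6 each, +1 to first 1
Round 2: Briarlake=25 Greywater=23 Hollowpine=26 Ironridge=25 → close Briarlake (overflow 20)
  25÷3 = 8 each, +1 to first 1
Round 3: Greywater=32 Hollowpine=34 Ironridge=33 → close Hollowpine (overflow 26)
  34÷2 = 17 each, +1 to first 0
Round 4: Greywater=49 Ironridge=50 → close Ironridge (overflow 42)
  50÷1 = 50 each, +1 to first 0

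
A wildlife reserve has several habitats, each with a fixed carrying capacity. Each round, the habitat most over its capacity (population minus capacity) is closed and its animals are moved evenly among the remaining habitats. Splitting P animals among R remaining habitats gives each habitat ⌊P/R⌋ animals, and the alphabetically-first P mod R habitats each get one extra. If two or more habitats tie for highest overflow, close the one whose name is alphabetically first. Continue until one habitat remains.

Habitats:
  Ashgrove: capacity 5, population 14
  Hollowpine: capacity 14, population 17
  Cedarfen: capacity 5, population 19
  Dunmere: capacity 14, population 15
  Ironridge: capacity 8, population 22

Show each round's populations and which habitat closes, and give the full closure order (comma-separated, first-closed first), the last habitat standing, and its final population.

Round 1: Ashgrove=14 Cedarfen=19 Dunmere=15 Hollowpine=17 Ironridge=22 → close Cedarfen (overflow 14)
  19÷4 = 4 each, +1 to first 3
Round 2: Ashgrove=19 Dunmere=20 Hollowpine=22 Ironridge=26 → close Ironridge (overflow 18)
  26÷3 = 8 each, +1 to first 2
Round 3: Ashgrove=28 Dunmere=29 Hollowpine=30 → close Ashgrove (overflow 23)
  28÷2 = 14 each, +1 to first 0
Round 4: Dunmere=43 Hollowpine=44 → close Hollowpine (overflow 30)
  44÷1 = 44 each, +1 to first 0

Closure order: Cedarfen, Ironridge, Ashgrove, Hollowpine
Last habitat: Dunmere with 87 animals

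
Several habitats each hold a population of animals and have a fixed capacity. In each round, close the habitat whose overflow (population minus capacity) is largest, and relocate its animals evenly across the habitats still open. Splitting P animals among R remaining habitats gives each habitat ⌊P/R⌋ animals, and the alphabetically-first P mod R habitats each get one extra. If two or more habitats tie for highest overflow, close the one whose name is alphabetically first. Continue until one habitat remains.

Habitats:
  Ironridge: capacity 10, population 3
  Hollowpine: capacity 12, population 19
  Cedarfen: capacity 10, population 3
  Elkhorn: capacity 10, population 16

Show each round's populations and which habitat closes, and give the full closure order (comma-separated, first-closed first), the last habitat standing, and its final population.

Round 1: Cedarfen=3 Elkhorn=16 Hollowpine=19 Ironridge=3 → close Hollowpine (overflow 7)
  19÷3 = 6 each, +1 to first 1
Round 2: Cedarfen=10 Elkhorn=22 Ironridge=9 → close Elkhorn (overflow 12)
  22÷2 = 11 each, +1 to first 0
Round 3: Cedarfen=21 Ironridge=20 → close Cedarfen (overflow 11)
  21÷1 = 21 each, +1 to first 0

Closure order: Hollowpine, Elkhorn, Cedarfen
Last habitat: Ironridge with 41 animals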